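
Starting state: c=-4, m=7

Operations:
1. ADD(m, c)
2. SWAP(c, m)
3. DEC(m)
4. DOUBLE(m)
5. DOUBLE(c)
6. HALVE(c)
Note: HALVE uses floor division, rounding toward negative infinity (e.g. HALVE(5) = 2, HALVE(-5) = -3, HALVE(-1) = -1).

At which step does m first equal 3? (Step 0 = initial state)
Step 1

Tracing m:
Initial: m = 7
After step 1: m = 3 ← first occurrence
After step 2: m = -4
After step 3: m = -5
After step 4: m = -10
After step 5: m = -10
After step 6: m = -10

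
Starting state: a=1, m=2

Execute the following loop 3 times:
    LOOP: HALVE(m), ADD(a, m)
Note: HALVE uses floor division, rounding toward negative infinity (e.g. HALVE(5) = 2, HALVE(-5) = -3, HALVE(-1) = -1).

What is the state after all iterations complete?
a=2, m=0

Iteration trace:
Start: a=1, m=2
After iteration 1: a=2, m=1
After iteration 2: a=2, m=0
After iteration 3: a=2, m=0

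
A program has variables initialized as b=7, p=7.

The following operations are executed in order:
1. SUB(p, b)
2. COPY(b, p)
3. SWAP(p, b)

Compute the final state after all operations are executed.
{b: 0, p: 0}

Step-by-step execution:
Initial: b=7, p=7
After step 1 (SUB(p, b)): b=7, p=0
After step 2 (COPY(b, p)): b=0, p=0
After step 3 (SWAP(p, b)): b=0, p=0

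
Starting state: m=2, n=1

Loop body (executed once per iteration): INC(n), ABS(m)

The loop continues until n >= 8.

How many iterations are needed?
7

Tracing iterations:
Initial: m=2, n=1
After iteration 1: m=2, n=2
After iteration 2: m=2, n=3
After iteration 3: m=2, n=4
After iteration 4: m=2, n=5
After iteration 5: m=2, n=6
After iteration 6: m=2, n=7
After iteration 7: m=2, n=8
n >= 8 now holds, so the loop exits after 7 iterations.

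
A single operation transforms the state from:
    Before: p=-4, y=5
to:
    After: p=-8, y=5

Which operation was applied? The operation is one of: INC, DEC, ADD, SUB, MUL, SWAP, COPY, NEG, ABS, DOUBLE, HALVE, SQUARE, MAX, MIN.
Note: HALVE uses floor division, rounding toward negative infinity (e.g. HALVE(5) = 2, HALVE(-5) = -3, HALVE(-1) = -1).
DOUBLE(p)

Analyzing the change:
Before: p=-4, y=5
After: p=-8, y=5
Variable p changed from -4 to -8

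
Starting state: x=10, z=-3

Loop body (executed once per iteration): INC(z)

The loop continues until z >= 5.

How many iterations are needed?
8

Tracing iterations:
Initial: x=10, z=-3
After iteration 1: x=10, z=-2
After iteration 2: x=10, z=-1
After iteration 3: x=10, z=0
After iteration 4: x=10, z=1
After iteration 5: x=10, z=2
After iteration 6: x=10, z=3
After iteration 7: x=10, z=4
After iteration 8: x=10, z=5
z >= 5 now holds, so the loop exits after 8 iterations.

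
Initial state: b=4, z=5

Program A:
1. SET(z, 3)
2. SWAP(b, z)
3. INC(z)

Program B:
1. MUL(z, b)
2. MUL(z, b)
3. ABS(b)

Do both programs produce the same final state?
No

Program A final state: b=3, z=5
Program B final state: b=4, z=80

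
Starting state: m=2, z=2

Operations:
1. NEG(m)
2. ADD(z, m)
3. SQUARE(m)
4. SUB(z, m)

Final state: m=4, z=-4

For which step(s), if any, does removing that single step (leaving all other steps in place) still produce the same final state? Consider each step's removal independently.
None - removing any single step changes the final result

Testing removal of each single step:
Without step 1: final = m=4, z=0 (different)
Without step 2: final = m=4, z=-2 (different)
Without step 3: final = m=-2, z=2 (different)
Without step 4: final = m=4, z=0 (different)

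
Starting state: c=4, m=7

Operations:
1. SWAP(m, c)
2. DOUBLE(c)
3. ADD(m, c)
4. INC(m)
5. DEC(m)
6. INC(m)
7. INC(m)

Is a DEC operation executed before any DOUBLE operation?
No

First DEC: step 5
First DOUBLE: step 2
Since 5 > 2, DOUBLE comes first.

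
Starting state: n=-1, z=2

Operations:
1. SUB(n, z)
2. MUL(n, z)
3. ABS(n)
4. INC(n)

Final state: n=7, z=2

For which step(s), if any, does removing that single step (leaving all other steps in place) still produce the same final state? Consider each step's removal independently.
None - removing any single step changes the final result

Testing removal of each single step:
Without step 1: final = n=3, z=2 (different)
Without step 2: final = n=4, z=2 (different)
Without step 3: final = n=-5, z=2 (different)
Without step 4: final = n=6, z=2 (different)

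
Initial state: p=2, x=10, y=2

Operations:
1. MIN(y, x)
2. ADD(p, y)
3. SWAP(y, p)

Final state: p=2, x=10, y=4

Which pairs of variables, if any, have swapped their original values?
None

Comparing initial and final values:
p: 2 → 2
y: 2 → 4
x: 10 → 10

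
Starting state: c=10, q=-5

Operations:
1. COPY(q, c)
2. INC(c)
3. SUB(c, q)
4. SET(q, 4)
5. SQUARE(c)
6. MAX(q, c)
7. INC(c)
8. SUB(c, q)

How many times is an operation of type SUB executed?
2

Counting SUB operations:
Step 3: SUB(c, q) ← SUB
Step 8: SUB(c, q) ← SUB
Total: 2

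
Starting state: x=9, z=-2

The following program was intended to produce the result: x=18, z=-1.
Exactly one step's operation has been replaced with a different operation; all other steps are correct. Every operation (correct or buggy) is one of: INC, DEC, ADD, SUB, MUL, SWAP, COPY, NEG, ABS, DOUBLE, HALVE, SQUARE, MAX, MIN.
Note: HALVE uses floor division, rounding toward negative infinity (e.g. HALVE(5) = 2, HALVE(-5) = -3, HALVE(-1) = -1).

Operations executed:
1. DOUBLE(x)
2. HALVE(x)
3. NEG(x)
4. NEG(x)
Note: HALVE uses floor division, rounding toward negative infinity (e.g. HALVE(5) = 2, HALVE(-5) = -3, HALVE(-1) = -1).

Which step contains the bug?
Step 2

Trace with buggy code:
Initial: x=9, z=-2
After step 1: x=18, z=-2
After step 2: x=9, z=-2
After step 3: x=-9, z=-2
After step 4: x=9, z=-2
Actual final x=9, z=-2 ≠ expected x=18, z=-1.
Step 2 is the only position where a single-operation replacement can produce the expected result.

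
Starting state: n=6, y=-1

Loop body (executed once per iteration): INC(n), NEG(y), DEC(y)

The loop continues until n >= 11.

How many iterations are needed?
5

Tracing iterations:
Initial: n=6, y=-1
After iteration 1: n=7, y=0
After iteration 2: n=8, y=-1
After iteration 3: n=9, y=0
After iteration 4: n=10, y=-1
After iteration 5: n=11, y=0
n >= 11 now holds, so the loop exits after 5 iterations.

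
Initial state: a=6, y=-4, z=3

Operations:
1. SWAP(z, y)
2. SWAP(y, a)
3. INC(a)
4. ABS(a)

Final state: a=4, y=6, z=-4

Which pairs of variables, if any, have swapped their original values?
None

Comparing initial and final values:
y: -4 → 6
z: 3 → -4
a: 6 → 4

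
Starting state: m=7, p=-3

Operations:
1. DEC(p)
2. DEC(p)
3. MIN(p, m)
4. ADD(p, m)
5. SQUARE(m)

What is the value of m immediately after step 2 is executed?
m = 7

Tracing m through execution:
Initial: m = 7
After step 1 (DEC(p)): m = 7
After step 2 (DEC(p)): m = 7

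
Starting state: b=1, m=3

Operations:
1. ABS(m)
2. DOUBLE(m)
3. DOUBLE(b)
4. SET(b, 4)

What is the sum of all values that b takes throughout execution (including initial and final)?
9

Values of b at each step:
Initial: b = 1
After step 1: b = 1
After step 2: b = 1
After step 3: b = 2
After step 4: b = 4
Sum = 1 + 1 + 1 + 2 + 4 = 9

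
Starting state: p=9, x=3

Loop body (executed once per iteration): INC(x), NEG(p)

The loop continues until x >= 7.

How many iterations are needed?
4

Tracing iterations:
Initial: p=9, x=3
After iteration 1: p=-9, x=4
After iteration 2: p=9, x=5
After iteration 3: p=-9, x=6
After iteration 4: p=9, x=7
x >= 7 now holds, so the loop exits after 4 iterations.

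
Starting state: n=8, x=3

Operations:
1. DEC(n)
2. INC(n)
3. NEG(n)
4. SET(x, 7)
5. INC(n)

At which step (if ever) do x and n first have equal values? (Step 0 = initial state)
Never

x and n never become equal during execution.

Comparing values at each step:
Initial: x=3, n=8
After step 1: x=3, n=7
After step 2: x=3, n=8
After step 3: x=3, n=-8
After step 4: x=7, n=-8
After step 5: x=7, n=-7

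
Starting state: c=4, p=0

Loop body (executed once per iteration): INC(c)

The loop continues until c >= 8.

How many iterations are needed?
4

Tracing iterations:
Initial: c=4, p=0
After iteration 1: c=5, p=0
After iteration 2: c=6, p=0
After iteration 3: c=7, p=0
After iteration 4: c=8, p=0
c >= 8 now holds, so the loop exits after 4 iterations.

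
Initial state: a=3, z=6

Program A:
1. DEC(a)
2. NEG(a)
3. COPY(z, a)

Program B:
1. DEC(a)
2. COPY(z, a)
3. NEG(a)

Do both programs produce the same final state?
No

Program A final state: a=-2, z=-2
Program B final state: a=-2, z=2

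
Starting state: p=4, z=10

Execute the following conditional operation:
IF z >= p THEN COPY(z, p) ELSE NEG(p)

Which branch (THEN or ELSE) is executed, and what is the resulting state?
Branch: THEN, Final state: p=4, z=4

Evaluating condition: z >= p
z = 10, p = 4
Condition is True, so THEN branch executes
After COPY(z, p): p=4, z=4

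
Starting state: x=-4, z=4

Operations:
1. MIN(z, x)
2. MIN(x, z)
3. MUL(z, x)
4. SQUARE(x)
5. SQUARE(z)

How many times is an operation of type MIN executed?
2

Counting MIN operations:
Step 1: MIN(z, x) ← MIN
Step 2: MIN(x, z) ← MIN
Total: 2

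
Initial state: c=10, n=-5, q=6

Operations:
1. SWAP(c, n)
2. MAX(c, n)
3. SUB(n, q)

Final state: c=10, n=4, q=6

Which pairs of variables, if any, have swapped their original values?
None

Comparing initial and final values:
c: 10 → 10
n: -5 → 4
q: 6 → 6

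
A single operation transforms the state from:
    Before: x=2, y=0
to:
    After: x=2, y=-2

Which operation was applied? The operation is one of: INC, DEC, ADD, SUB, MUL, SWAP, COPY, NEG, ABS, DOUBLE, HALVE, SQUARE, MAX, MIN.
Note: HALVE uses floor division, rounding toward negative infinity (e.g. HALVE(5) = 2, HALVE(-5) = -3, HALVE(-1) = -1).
SUB(y, x)

Analyzing the change:
Before: x=2, y=0
After: x=2, y=-2
Variable y changed from 0 to -2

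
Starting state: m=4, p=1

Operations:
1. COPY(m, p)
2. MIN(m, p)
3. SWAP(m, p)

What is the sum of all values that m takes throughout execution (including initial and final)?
7

Values of m at each step:
Initial: m = 4
After step 1: m = 1
After step 2: m = 1
After step 3: m = 1
Sum = 4 + 1 + 1 + 1 = 7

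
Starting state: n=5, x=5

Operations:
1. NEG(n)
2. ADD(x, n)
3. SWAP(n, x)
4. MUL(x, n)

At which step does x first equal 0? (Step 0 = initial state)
Step 2

Tracing x:
Initial: x = 5
After step 1: x = 5
After step 2: x = 0 ← first occurrence
After step 3: x = -5
After step 4: x = 0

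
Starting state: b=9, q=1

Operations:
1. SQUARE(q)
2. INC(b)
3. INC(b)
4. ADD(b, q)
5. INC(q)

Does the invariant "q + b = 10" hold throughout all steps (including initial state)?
No, violated after step 2

The invariant is violated after step 2.

State at each step:
Initial: b=9, q=1
After step 1: b=9, q=1
After step 2: b=10, q=1
After step 3: b=11, q=1
After step 4: b=12, q=1
After step 5: b=12, q=2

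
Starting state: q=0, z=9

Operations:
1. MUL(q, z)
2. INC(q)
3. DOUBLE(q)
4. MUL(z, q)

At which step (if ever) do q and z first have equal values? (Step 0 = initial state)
Never

q and z never become equal during execution.

Comparing values at each step:
Initial: q=0, z=9
After step 1: q=0, z=9
After step 2: q=1, z=9
After step 3: q=2, z=9
After step 4: q=2, z=18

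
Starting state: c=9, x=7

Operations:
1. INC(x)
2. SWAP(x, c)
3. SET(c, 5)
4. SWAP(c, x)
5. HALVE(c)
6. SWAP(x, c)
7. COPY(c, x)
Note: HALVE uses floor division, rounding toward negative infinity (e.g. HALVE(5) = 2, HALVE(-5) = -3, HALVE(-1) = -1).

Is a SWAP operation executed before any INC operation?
No

First SWAP: step 2
First INC: step 1
Since 2 > 1, INC comes first.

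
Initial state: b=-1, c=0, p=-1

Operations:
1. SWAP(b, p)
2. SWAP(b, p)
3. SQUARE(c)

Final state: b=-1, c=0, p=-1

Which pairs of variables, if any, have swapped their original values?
None

Comparing initial and final values:
p: -1 → -1
b: -1 → -1
c: 0 → 0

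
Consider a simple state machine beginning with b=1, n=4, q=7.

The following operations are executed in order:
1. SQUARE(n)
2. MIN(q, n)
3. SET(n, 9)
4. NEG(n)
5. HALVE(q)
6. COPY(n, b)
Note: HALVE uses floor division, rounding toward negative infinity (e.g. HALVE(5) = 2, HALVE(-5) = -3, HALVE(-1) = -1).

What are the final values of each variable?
{b: 1, n: 1, q: 3}

Step-by-step execution:
Initial: b=1, n=4, q=7
After step 1 (SQUARE(n)): b=1, n=16, q=7
After step 2 (MIN(q, n)): b=1, n=16, q=7
After step 3 (SET(n, 9)): b=1, n=9, q=7
After step 4 (NEG(n)): b=1, n=-9, q=7
After step 5 (HALVE(q)): b=1, n=-9, q=3
After step 6 (COPY(n, b)): b=1, n=1, q=3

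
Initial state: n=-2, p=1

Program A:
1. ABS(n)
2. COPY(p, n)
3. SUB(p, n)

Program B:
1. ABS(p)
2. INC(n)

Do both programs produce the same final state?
No

Program A final state: n=2, p=0
Program B final state: n=-1, p=1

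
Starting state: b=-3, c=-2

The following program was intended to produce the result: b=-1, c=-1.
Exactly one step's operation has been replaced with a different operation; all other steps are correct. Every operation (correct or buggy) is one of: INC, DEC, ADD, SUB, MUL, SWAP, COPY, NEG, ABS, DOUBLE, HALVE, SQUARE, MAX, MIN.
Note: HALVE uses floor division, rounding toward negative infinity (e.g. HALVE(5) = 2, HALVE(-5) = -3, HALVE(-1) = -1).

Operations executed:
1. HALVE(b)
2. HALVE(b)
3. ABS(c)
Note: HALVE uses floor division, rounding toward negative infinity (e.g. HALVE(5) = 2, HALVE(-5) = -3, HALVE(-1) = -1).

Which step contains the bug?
Step 3

Trace with buggy code:
Initial: b=-3, c=-2
After step 1: b=-2, c=-2
After step 2: b=-1, c=-2
After step 3: b=-1, c=2
Actual final b=-1, c=2 ≠ expected b=-1, c=-1.
Step 3 is the only position where a single-operation replacement can produce the expected result.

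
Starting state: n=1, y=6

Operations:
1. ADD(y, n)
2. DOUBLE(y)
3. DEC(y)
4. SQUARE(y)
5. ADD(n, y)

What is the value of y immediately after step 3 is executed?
y = 13

Tracing y through execution:
Initial: y = 6
After step 1 (ADD(y, n)): y = 7
After step 2 (DOUBLE(y)): y = 14
After step 3 (DEC(y)): y = 13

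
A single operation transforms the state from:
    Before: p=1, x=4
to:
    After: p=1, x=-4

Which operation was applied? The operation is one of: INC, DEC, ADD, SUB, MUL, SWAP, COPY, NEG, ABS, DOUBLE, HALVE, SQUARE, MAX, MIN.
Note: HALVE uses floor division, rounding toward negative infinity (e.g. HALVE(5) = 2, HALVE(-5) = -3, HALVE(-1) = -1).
NEG(x)

Analyzing the change:
Before: p=1, x=4
After: p=1, x=-4
Variable x changed from 4 to -4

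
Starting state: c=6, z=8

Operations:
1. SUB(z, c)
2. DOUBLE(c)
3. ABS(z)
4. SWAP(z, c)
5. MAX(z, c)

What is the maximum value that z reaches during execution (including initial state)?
12

Values of z at each step:
Initial: z = 8
After step 1: z = 2
After step 2: z = 2
After step 3: z = 2
After step 4: z = 12 ← maximum
After step 5: z = 12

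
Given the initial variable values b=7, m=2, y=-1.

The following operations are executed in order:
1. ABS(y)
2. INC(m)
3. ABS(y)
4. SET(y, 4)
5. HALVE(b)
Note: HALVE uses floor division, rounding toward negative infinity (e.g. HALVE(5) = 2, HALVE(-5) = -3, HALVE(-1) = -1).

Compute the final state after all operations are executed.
{b: 3, m: 3, y: 4}

Step-by-step execution:
Initial: b=7, m=2, y=-1
After step 1 (ABS(y)): b=7, m=2, y=1
After step 2 (INC(m)): b=7, m=3, y=1
After step 3 (ABS(y)): b=7, m=3, y=1
After step 4 (SET(y, 4)): b=7, m=3, y=4
After step 5 (HALVE(b)): b=3, m=3, y=4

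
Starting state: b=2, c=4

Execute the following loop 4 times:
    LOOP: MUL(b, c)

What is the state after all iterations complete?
b=512, c=4

Iteration trace:
Start: b=2, c=4
After iteration 1: b=8, c=4
After iteration 2: b=32, c=4
After iteration 3: b=128, c=4
After iteration 4: b=512, c=4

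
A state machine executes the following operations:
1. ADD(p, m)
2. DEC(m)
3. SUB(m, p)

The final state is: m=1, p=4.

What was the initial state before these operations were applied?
m=6, p=-2

Working backwards:
Final state: m=1, p=4
Before step 3 (SUB(m, p)): m=5, p=4
Before step 2 (DEC(m)): m=6, p=4
Before step 1 (ADD(p, m)): m=6, p=-2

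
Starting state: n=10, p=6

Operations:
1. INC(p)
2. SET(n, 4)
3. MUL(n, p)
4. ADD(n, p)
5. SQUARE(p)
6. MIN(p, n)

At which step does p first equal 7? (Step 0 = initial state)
Step 1

Tracing p:
Initial: p = 6
After step 1: p = 7 ← first occurrence
After step 2: p = 7
After step 3: p = 7
After step 4: p = 7
After step 5: p = 49
After step 6: p = 35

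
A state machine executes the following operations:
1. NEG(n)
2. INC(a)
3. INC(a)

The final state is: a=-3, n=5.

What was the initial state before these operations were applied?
a=-5, n=-5

Working backwards:
Final state: a=-3, n=5
Before step 3 (INC(a)): a=-4, n=5
Before step 2 (INC(a)): a=-5, n=5
Before step 1 (NEG(n)): a=-5, n=-5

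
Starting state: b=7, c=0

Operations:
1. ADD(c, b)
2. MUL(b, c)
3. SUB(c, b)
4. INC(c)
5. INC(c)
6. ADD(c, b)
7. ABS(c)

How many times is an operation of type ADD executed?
2

Counting ADD operations:
Step 1: ADD(c, b) ← ADD
Step 6: ADD(c, b) ← ADD
Total: 2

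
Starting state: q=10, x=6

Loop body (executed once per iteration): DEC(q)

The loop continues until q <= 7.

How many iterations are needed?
3

Tracing iterations:
Initial: q=10, x=6
After iteration 1: q=9, x=6
After iteration 2: q=8, x=6
After iteration 3: q=7, x=6
q <= 7 now holds, so the loop exits after 3 iterations.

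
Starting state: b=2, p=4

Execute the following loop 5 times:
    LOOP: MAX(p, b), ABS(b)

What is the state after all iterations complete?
b=2, p=4

Iteration trace:
Start: b=2, p=4
After iteration 1: b=2, p=4
After iteration 2: b=2, p=4
After iteration 3: b=2, p=4
After iteration 4: b=2, p=4
After iteration 5: b=2, p=4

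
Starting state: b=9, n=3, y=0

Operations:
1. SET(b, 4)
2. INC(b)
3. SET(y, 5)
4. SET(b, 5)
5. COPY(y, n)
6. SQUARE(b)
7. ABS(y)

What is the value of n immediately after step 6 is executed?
n = 3

Tracing n through execution:
Initial: n = 3
After step 1 (SET(b, 4)): n = 3
After step 2 (INC(b)): n = 3
After step 3 (SET(y, 5)): n = 3
After step 4 (SET(b, 5)): n = 3
After step 5 (COPY(y, n)): n = 3
After step 6 (SQUARE(b)): n = 3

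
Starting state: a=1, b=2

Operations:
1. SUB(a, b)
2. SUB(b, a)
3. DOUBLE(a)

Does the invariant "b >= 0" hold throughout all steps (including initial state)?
Yes

The invariant holds at every step.

State at each step:
Initial: a=1, b=2
After step 1: a=-1, b=2
After step 2: a=-1, b=3
After step 3: a=-2, b=3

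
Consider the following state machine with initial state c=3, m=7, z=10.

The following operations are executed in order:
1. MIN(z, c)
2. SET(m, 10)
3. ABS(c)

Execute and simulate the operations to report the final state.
{c: 3, m: 10, z: 3}

Step-by-step execution:
Initial: c=3, m=7, z=10
After step 1 (MIN(z, c)): c=3, m=7, z=3
After step 2 (SET(m, 10)): c=3, m=10, z=3
After step 3 (ABS(c)): c=3, m=10, z=3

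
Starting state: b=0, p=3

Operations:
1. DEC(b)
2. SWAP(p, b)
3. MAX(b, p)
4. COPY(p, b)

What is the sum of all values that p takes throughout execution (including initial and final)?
7

Values of p at each step:
Initial: p = 3
After step 1: p = 3
After step 2: p = -1
After step 3: p = -1
After step 4: p = 3
Sum = 3 + 3 + -1 + -1 + 3 = 7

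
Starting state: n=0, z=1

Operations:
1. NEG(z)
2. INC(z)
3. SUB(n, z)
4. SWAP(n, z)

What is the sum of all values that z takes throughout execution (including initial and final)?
0

Values of z at each step:
Initial: z = 1
After step 1: z = -1
After step 2: z = 0
After step 3: z = 0
After step 4: z = 0
Sum = 1 + -1 + 0 + 0 + 0 = 0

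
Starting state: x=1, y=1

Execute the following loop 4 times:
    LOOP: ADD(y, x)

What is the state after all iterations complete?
x=1, y=5

Iteration trace:
Start: x=1, y=1
After iteration 1: x=1, y=2
After iteration 2: x=1, y=3
After iteration 3: x=1, y=4
After iteration 4: x=1, y=5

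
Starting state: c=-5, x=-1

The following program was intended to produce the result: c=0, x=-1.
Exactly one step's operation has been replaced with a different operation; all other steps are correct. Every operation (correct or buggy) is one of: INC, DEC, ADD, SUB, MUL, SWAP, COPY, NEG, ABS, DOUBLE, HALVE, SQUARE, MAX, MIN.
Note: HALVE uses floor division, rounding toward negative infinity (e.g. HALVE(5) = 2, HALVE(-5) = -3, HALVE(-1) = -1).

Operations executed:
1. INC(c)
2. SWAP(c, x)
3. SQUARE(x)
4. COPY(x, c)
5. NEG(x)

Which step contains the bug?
Step 5

Trace with buggy code:
Initial: c=-5, x=-1
After step 1: c=-4, x=-1
After step 2: c=-1, x=-4
After step 3: c=-1, x=16
After step 4: c=-1, x=-1
After step 5: c=-1, x=1
Actual final c=-1, x=1 ≠ expected c=0, x=-1.
Step 5 is the only position where a single-operation replacement can produce the expected result.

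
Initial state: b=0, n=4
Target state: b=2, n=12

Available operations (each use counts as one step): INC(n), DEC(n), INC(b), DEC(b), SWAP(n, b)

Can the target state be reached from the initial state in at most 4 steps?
No

The target state cannot be reached within 4 steps.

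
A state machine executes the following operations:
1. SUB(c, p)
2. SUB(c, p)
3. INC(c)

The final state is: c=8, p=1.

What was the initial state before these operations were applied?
c=9, p=1

Working backwards:
Final state: c=8, p=1
Before step 3 (INC(c)): c=7, p=1
Before step 2 (SUB(c, p)): c=8, p=1
Before step 1 (SUB(c, p)): c=9, p=1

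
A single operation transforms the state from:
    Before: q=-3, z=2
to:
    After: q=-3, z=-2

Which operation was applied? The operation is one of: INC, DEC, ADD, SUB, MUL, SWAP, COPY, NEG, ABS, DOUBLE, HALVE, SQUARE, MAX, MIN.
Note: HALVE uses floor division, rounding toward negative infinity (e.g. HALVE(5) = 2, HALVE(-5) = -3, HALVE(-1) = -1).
NEG(z)

Analyzing the change:
Before: q=-3, z=2
After: q=-3, z=-2
Variable z changed from 2 to -2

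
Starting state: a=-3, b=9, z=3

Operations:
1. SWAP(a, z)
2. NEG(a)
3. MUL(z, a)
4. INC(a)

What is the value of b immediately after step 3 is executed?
b = 9

Tracing b through execution:
Initial: b = 9
After step 1 (SWAP(a, z)): b = 9
After step 2 (NEG(a)): b = 9
After step 3 (MUL(z, a)): b = 9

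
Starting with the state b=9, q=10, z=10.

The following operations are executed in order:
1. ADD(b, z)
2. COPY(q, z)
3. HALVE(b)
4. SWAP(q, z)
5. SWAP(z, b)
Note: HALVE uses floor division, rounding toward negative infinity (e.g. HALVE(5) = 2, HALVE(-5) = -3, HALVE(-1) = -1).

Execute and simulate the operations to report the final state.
{b: 10, q: 10, z: 9}

Step-by-step execution:
Initial: b=9, q=10, z=10
After step 1 (ADD(b, z)): b=19, q=10, z=10
After step 2 (COPY(q, z)): b=19, q=10, z=10
After step 3 (HALVE(b)): b=9, q=10, z=10
After step 4 (SWAP(q, z)): b=9, q=10, z=10
After step 5 (SWAP(z, b)): b=10, q=10, z=9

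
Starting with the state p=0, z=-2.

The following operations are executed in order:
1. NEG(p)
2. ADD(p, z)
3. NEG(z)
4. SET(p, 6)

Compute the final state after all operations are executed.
{p: 6, z: 2}

Step-by-step execution:
Initial: p=0, z=-2
After step 1 (NEG(p)): p=0, z=-2
After step 2 (ADD(p, z)): p=-2, z=-2
After step 3 (NEG(z)): p=-2, z=2
After step 4 (SET(p, 6)): p=6, z=2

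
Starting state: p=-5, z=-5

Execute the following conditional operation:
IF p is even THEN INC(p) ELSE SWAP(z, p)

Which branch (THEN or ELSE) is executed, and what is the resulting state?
Branch: ELSE, Final state: p=-5, z=-5

Evaluating condition: p is even
Condition is False, so ELSE branch executes
After SWAP(z, p): p=-5, z=-5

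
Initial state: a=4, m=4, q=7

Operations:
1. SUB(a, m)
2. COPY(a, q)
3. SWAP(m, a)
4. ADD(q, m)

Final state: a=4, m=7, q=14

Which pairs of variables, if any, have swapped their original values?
None

Comparing initial and final values:
q: 7 → 14
m: 4 → 7
a: 4 → 4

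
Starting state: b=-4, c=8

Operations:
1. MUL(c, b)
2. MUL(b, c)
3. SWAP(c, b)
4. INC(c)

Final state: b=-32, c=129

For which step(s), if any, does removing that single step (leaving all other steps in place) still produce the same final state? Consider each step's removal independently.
None - removing any single step changes the final result

Testing removal of each single step:
Without step 1: final = b=8, c=-31 (different)
Without step 2: final = b=-32, c=-3 (different)
Without step 3: final = b=128, c=-31 (different)
Without step 4: final = b=-32, c=128 (different)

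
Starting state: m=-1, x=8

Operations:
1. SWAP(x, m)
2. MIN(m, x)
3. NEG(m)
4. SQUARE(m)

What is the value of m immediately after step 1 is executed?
m = 8

Tracing m through execution:
Initial: m = -1
After step 1 (SWAP(x, m)): m = 8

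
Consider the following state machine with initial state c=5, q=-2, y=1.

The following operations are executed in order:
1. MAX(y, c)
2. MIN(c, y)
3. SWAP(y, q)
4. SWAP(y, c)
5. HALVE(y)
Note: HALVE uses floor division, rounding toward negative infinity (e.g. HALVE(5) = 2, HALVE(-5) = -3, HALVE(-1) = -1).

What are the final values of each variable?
{c: -2, q: 5, y: 2}

Step-by-step execution:
Initial: c=5, q=-2, y=1
After step 1 (MAX(y, c)): c=5, q=-2, y=5
After step 2 (MIN(c, y)): c=5, q=-2, y=5
After step 3 (SWAP(y, q)): c=5, q=5, y=-2
After step 4 (SWAP(y, c)): c=-2, q=5, y=5
After step 5 (HALVE(y)): c=-2, q=5, y=2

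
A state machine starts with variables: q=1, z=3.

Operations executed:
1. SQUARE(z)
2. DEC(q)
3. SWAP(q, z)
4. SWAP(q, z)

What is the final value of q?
q = 0

Tracing execution:
Step 1: SQUARE(z) → q = 1
Step 2: DEC(q) → q = 0
Step 3: SWAP(q, z) → q = 9
Step 4: SWAP(q, z) → q = 0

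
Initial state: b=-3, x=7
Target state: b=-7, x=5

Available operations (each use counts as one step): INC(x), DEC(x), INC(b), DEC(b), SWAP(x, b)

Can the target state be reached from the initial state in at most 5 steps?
No

The target state cannot be reached within 5 steps.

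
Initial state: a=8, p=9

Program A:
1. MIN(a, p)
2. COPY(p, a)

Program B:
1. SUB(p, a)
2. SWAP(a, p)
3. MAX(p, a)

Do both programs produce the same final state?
No

Program A final state: a=8, p=8
Program B final state: a=1, p=8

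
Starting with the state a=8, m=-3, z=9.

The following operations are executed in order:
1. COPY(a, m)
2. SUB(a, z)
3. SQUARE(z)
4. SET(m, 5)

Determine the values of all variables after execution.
{a: -12, m: 5, z: 81}

Step-by-step execution:
Initial: a=8, m=-3, z=9
After step 1 (COPY(a, m)): a=-3, m=-3, z=9
After step 2 (SUB(a, z)): a=-12, m=-3, z=9
After step 3 (SQUARE(z)): a=-12, m=-3, z=81
After step 4 (SET(m, 5)): a=-12, m=5, z=81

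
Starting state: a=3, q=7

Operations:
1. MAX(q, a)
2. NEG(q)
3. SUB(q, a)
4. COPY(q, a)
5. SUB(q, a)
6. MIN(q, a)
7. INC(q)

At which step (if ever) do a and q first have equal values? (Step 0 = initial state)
Step 4

a and q first become equal after step 4.

Comparing values at each step:
Initial: a=3, q=7
After step 1: a=3, q=7
After step 2: a=3, q=-7
After step 3: a=3, q=-10
After step 4: a=3, q=3 ← equal!
After step 5: a=3, q=0
After step 6: a=3, q=0
After step 7: a=3, q=1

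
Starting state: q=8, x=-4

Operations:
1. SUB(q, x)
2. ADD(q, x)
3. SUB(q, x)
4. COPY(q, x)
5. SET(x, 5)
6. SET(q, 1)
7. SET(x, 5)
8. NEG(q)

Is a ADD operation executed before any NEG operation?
Yes

First ADD: step 2
First NEG: step 8
Since 2 < 8, ADD comes first.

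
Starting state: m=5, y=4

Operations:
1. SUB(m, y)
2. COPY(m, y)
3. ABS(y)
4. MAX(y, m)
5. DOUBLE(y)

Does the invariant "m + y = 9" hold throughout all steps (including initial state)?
No, violated after step 1

The invariant is violated after step 1.

State at each step:
Initial: m=5, y=4
After step 1: m=1, y=4
After step 2: m=4, y=4
After step 3: m=4, y=4
After step 4: m=4, y=4
After step 5: m=4, y=8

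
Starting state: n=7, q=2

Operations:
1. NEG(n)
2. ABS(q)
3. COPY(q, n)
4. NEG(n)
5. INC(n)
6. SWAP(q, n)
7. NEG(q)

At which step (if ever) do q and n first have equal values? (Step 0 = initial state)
Step 3

q and n first become equal after step 3.

Comparing values at each step:
Initial: q=2, n=7
After step 1: q=2, n=-7
After step 2: q=2, n=-7
After step 3: q=-7, n=-7 ← equal!
After step 4: q=-7, n=7
After step 5: q=-7, n=8
After step 6: q=8, n=-7
After step 7: q=-8, n=-7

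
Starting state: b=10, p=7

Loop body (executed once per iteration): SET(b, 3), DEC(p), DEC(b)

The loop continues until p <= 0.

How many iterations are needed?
7

Tracing iterations:
Initial: b=10, p=7
After iteration 1: b=2, p=6
After iteration 2: b=2, p=5
After iteration 3: b=2, p=4
After iteration 4: b=2, p=3
After iteration 5: b=2, p=2
After iteration 6: b=2, p=1
After iteration 7: b=2, p=0
p <= 0 now holds, so the loop exits after 7 iterations.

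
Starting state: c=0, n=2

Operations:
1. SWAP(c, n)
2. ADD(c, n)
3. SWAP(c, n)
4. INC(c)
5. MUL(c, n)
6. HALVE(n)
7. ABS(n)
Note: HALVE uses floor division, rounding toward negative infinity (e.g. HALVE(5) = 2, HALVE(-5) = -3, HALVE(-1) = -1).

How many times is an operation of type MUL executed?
1

Counting MUL operations:
Step 5: MUL(c, n) ← MUL
Total: 1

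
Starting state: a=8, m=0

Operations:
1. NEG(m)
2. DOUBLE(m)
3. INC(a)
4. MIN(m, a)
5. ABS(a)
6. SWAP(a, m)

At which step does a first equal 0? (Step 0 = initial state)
Step 6

Tracing a:
Initial: a = 8
After step 1: a = 8
After step 2: a = 8
After step 3: a = 9
After step 4: a = 9
After step 5: a = 9
After step 6: a = 0 ← first occurrence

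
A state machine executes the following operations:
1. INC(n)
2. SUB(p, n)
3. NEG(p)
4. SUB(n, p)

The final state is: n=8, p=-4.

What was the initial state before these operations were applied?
n=3, p=8

Working backwards:
Final state: n=8, p=-4
Before step 4 (SUB(n, p)): n=4, p=-4
Before step 3 (NEG(p)): n=4, p=4
Before step 2 (SUB(p, n)): n=4, p=8
Before step 1 (INC(n)): n=3, p=8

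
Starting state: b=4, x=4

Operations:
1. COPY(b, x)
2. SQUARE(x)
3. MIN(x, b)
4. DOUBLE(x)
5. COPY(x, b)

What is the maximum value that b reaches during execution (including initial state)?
4

Values of b at each step:
Initial: b = 4 ← maximum
After step 1: b = 4
After step 2: b = 4
After step 3: b = 4
After step 4: b = 4
After step 5: b = 4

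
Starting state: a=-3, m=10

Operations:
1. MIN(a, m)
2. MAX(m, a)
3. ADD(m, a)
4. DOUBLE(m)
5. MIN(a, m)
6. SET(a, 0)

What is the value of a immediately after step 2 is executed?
a = -3

Tracing a through execution:
Initial: a = -3
After step 1 (MIN(a, m)): a = -3
After step 2 (MAX(m, a)): a = -3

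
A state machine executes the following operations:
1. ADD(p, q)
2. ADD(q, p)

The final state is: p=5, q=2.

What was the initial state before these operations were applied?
p=8, q=-3

Working backwards:
Final state: p=5, q=2
Before step 2 (ADD(q, p)): p=5, q=-3
Before step 1 (ADD(p, q)): p=8, q=-3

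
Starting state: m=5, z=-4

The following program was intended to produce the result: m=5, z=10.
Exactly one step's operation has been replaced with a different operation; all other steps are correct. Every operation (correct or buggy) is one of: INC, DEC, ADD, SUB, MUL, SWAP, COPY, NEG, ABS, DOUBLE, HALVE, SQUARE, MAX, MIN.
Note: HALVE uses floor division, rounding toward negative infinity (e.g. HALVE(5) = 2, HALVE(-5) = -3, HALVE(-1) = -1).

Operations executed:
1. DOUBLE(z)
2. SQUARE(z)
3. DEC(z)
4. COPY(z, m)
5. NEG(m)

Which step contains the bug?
Step 5

Trace with buggy code:
Initial: m=5, z=-4
After step 1: m=5, z=-8
After step 2: m=5, z=64
After step 3: m=5, z=63
After step 4: m=5, z=5
After step 5: m=-5, z=5
Actual final m=-5, z=5 ≠ expected m=5, z=10.
Step 5 is the only position where a single-operation replacement can produce the expected result.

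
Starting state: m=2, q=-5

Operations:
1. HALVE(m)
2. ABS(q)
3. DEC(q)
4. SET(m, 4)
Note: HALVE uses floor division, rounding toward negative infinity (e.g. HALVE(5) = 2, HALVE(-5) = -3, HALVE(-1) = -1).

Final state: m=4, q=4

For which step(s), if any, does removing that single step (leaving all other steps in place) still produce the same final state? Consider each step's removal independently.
Step(s) 1

Testing removal of each single step:
Without step 1: final = m=4, q=4 (same)
Without step 2: final = m=4, q=-6 (different)
Without step 3: final = m=4, q=5 (different)
Without step 4: final = m=1, q=4 (different)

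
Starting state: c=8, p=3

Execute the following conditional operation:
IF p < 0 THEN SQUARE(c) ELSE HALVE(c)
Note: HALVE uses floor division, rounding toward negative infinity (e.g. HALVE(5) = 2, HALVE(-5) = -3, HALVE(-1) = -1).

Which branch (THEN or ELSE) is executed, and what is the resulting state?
Branch: ELSE, Final state: c=4, p=3

Evaluating condition: p < 0
p = 3
Condition is False, so ELSE branch executes
After HALVE(c): c=4, p=3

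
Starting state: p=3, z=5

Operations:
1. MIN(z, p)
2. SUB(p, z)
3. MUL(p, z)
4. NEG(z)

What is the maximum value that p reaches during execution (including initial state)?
3

Values of p at each step:
Initial: p = 3 ← maximum
After step 1: p = 3
After step 2: p = 0
After step 3: p = 0
After step 4: p = 0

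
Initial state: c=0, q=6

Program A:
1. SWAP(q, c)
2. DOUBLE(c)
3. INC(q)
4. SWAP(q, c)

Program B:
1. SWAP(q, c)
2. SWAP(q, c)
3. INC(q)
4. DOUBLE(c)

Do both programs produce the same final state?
No

Program A final state: c=1, q=12
Program B final state: c=0, q=7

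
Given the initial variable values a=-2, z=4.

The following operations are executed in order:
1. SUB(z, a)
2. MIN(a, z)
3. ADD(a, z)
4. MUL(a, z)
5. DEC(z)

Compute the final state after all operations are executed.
{a: 24, z: 5}

Step-by-step execution:
Initial: a=-2, z=4
After step 1 (SUB(z, a)): a=-2, z=6
After step 2 (MIN(a, z)): a=-2, z=6
After step 3 (ADD(a, z)): a=4, z=6
After step 4 (MUL(a, z)): a=24, z=6
After step 5 (DEC(z)): a=24, z=5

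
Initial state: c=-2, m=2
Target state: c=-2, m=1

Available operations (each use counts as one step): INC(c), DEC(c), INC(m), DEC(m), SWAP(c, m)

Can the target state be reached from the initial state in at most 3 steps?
Yes

Path (1 step): DEC(m)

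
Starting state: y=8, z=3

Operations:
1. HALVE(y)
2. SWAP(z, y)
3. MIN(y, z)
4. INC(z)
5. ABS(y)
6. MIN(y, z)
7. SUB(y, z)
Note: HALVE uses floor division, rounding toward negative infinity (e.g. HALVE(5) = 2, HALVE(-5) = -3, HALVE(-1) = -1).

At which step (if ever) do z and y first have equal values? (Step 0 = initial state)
Never

z and y never become equal during execution.

Comparing values at each step:
Initial: z=3, y=8
After step 1: z=3, y=4
After step 2: z=4, y=3
After step 3: z=4, y=3
After step 4: z=5, y=3
After step 5: z=5, y=3
After step 6: z=5, y=3
After step 7: z=5, y=-2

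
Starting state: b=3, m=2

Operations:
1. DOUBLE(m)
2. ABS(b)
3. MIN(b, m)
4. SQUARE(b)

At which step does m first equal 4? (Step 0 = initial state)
Step 1

Tracing m:
Initial: m = 2
After step 1: m = 4 ← first occurrence
After step 2: m = 4
After step 3: m = 4
After step 4: m = 4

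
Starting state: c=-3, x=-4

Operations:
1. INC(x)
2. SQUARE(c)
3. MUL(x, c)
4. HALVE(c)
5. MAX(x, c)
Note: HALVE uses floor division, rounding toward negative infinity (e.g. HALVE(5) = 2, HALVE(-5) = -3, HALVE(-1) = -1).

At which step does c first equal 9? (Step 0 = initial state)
Step 2

Tracing c:
Initial: c = -3
After step 1: c = -3
After step 2: c = 9 ← first occurrence
After step 3: c = 9
After step 4: c = 4
After step 5: c = 4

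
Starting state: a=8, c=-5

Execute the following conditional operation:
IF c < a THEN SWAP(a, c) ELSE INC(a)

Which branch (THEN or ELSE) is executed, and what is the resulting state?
Branch: THEN, Final state: a=-5, c=8

Evaluating condition: c < a
c = -5, a = 8
Condition is True, so THEN branch executes
After SWAP(a, c): a=-5, c=8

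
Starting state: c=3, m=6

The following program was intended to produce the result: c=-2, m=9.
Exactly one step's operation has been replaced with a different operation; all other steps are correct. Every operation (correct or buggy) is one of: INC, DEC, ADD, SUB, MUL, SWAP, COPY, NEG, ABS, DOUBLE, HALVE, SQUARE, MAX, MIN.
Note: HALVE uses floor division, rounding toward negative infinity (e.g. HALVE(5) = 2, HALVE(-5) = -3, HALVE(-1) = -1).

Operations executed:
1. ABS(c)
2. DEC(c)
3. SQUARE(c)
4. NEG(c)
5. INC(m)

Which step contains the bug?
Step 3

Trace with buggy code:
Initial: c=3, m=6
After step 1: c=3, m=6
After step 2: c=2, m=6
After step 3: c=4, m=6
After step 4: c=-4, m=6
After step 5: c=-4, m=7
Actual final c=-4, m=7 ≠ expected c=-2, m=9.
Step 3 is the only position where a single-operation replacement can produce the expected result.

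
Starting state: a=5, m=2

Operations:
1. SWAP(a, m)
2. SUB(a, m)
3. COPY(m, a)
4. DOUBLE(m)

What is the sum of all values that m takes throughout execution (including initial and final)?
3

Values of m at each step:
Initial: m = 2
After step 1: m = 5
After step 2: m = 5
After step 3: m = -3
After step 4: m = -6
Sum = 2 + 5 + 5 + -3 + -6 = 3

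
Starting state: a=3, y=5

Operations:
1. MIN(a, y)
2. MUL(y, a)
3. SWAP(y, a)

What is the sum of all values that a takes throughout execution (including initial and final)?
24

Values of a at each step:
Initial: a = 3
After step 1: a = 3
After step 2: a = 3
After step 3: a = 15
Sum = 3 + 3 + 3 + 15 = 24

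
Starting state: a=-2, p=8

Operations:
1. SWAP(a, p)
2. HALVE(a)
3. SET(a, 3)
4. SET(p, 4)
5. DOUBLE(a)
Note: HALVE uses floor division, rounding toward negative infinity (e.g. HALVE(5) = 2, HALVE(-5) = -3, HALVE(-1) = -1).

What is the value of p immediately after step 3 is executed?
p = -2

Tracing p through execution:
Initial: p = 8
After step 1 (SWAP(a, p)): p = -2
After step 2 (HALVE(a)): p = -2
After step 3 (SET(a, 3)): p = -2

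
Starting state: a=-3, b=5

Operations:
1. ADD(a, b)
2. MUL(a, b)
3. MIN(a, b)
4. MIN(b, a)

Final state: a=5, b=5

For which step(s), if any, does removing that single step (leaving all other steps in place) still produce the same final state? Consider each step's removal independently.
Step(s) 4

Testing removal of each single step:
Without step 1: final = a=-15, b=-15 (different)
Without step 2: final = a=2, b=2 (different)
Without step 3: final = a=10, b=5 (different)
Without step 4: final = a=5, b=5 (same)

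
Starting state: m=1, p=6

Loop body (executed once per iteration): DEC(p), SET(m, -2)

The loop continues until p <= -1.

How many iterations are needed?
7

Tracing iterations:
Initial: m=1, p=6
After iteration 1: m=-2, p=5
After iteration 2: m=-2, p=4
After iteration 3: m=-2, p=3
After iteration 4: m=-2, p=2
After iteration 5: m=-2, p=1
After iteration 6: m=-2, p=0
After iteration 7: m=-2, p=-1
p <= -1 now holds, so the loop exits after 7 iterations.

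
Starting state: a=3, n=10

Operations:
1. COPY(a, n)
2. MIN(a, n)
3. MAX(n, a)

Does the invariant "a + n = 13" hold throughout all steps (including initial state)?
No, violated after step 1

The invariant is violated after step 1.

State at each step:
Initial: a=3, n=10
After step 1: a=10, n=10
After step 2: a=10, n=10
After step 3: a=10, n=10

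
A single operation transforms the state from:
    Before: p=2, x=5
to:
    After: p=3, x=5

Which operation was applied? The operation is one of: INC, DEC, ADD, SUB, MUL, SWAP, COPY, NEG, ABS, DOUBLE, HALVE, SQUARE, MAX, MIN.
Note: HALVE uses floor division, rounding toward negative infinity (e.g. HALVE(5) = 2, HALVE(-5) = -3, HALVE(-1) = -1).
INC(p)

Analyzing the change:
Before: p=2, x=5
After: p=3, x=5
Variable p changed from 2 to 3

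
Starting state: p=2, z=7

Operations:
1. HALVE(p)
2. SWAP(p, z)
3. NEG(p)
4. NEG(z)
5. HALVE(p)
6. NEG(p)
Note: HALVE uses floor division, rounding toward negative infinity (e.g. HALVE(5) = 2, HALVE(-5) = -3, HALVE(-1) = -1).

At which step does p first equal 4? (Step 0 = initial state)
Step 6

Tracing p:
Initial: p = 2
After step 1: p = 1
After step 2: p = 7
After step 3: p = -7
After step 4: p = -7
After step 5: p = -4
After step 6: p = 4 ← first occurrence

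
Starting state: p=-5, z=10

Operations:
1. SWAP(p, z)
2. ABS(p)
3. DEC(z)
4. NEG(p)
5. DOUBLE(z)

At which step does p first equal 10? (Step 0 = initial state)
Step 1

Tracing p:
Initial: p = -5
After step 1: p = 10 ← first occurrence
After step 2: p = 10
After step 3: p = 10
After step 4: p = -10
After step 5: p = -10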